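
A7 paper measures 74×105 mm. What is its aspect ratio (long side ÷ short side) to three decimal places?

105 / 74 = 1.419
ISO 216 targets √2 ≈ 1.414; the +0.005 deviation is from mm rounding.

1.419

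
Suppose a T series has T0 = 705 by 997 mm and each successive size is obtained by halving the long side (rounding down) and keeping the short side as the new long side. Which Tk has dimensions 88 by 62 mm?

T0: 705 × 997 mm
T1: 498 × 705 mm
T2: 352 × 498 mm
T3: 249 × 352 mm
T4: 176 × 249 mm
T5: 124 × 176 mm
T6: 88 × 124 mm
T7: 62 × 88 mm
T8: 44 × 62 mm
→ matches T7.

T7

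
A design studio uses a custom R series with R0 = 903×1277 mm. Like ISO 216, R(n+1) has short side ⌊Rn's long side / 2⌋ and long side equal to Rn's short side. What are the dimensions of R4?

R1: ⌊1277/2⌋ × 903 = 638 × 903 mm
R2: ⌊903/2⌋ × 638 = 451 × 638 mm
R3: ⌊638/2⌋ × 451 = 319 × 451 mm
R4: ⌊451/2⌋ × 319 = 225 × 319 mm

225 × 319 mm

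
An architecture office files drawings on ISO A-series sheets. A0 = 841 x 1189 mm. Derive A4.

A1: ⌊1189/2⌋ × 841 = 594 × 841 mm
A2: ⌊841/2⌋ × 594 = 420 × 594 mm
A3: ⌊594/2⌋ × 420 = 297 × 420 mm
A4: ⌊420/2⌋ × 297 = 210 × 297 mm

210 × 297 mm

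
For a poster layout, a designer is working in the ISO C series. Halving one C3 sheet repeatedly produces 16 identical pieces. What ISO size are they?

C7

16 = 2^4, so 4 halving steps.
C3 → C4 → … → C7 after 4 steps.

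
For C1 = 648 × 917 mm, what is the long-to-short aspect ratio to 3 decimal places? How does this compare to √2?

1.415

917 / 648 = 1.415
Matches √2 ≈ 1.414 — the ISO 216 defining ratio.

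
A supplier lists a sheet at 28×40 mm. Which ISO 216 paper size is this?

C10 (28 × 40 mm)

Aspect ratio 40/28 ≈ 1.429 — close to the ISO √2 ≈ 1.414.
In the C-series (envelope sizes, between A and B): C10 = 28 × 40 mm.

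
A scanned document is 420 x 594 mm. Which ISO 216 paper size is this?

A2 (420 × 594 mm)

Aspect ratio 594/420 ≈ 1.414 — close to the ISO √2 ≈ 1.414.
In the A-series (A0 area = 1 m²): A2 = 420 × 594 mm.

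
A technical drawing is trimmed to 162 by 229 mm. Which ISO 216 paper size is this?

C5 (162 × 229 mm)

Aspect ratio 229/162 ≈ 1.414 — close to the ISO √2 ≈ 1.414.
In the C-series (envelope sizes, between A and B): C5 = 162 × 229 mm.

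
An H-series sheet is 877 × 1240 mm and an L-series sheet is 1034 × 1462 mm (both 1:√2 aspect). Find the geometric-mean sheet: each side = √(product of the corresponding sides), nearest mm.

952 × 1346 mm

Short side: √(877 · 1034) = √906818 ≈ 952.3 → 952 mm
Long side: √(1240 · 1462) = √1812880 ≈ 1346.4 → 1346 mm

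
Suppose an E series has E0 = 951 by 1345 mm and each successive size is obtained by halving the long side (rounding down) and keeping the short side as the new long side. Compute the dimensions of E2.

E1: ⌊1345/2⌋ × 951 = 672 × 951 mm
E2: ⌊951/2⌋ × 672 = 475 × 672 mm

475 × 672 mm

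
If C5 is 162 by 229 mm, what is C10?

C6: ⌊229/2⌋ × 162 = 114 × 162 mm
C7: ⌊162/2⌋ × 114 = 81 × 114 mm
C8: ⌊114/2⌋ × 81 = 57 × 81 mm
C9: ⌊81/2⌋ × 57 = 40 × 57 mm
C10: ⌊57/2⌋ × 40 = 28 × 40 mm

28 × 40 mm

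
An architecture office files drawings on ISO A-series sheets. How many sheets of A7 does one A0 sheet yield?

128

Each ISO step halves the sheet: 1 × A0 → 2 × A1 → 4 × A2 → 8 × A3 → …
From A0 to A7 is 7 halving steps: 2^7 = 128.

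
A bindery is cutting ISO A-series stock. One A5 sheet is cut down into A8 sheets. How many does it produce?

A5 = 148 × 210 mm; A8 = 52 × 74 mm.
Each halving step doubles the count; 3 steps from A5 to A8.
2^3 = 8.

8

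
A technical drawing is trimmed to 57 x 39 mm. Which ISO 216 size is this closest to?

C9 (40 × 57 mm)

Aspect ratio 57/39 ≈ 1.462 (ISO target is √2 ≈ 1.414).
In the C-series (envelope sizes, between A and B): C9 = 40 × 57 mm.
Off by 1 mm total — nearest standard size.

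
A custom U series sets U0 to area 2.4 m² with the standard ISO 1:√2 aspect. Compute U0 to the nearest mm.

Let the short side be w mm. Then w · w√2 = 2.4 m² = 2,400,000 mm².
w² = 2,400,000/√2, so w ≈ 1302.7 mm; long side = w√2 ≈ 1842.3 mm.

1303 × 1842 mm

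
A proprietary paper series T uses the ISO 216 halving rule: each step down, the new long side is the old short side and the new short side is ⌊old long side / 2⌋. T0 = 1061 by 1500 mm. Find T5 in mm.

T1: ⌊1500/2⌋ × 1061 = 750 × 1061 mm
T2: ⌊1061/2⌋ × 750 = 530 × 750 mm
T3: ⌊750/2⌋ × 530 = 375 × 530 mm
T4: ⌊530/2⌋ × 375 = 265 × 375 mm
T5: ⌊375/2⌋ × 265 = 187 × 265 mm

187 × 265 mm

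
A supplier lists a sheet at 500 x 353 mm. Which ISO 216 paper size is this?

Aspect ratio 500/353 ≈ 1.416 — close to the ISO √2 ≈ 1.414.
In the B-series (B0 = 1000 × 1414 mm): B3 = 353 × 500 mm.

B3 (353 × 500 mm)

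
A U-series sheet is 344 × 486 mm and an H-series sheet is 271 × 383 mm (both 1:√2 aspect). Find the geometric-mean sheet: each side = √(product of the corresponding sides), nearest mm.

305 × 431 mm

Short side: √(344 · 271) = √93224 ≈ 305.3 → 305 mm
Long side: √(486 · 383) = √186138 ≈ 431.4 → 431 mm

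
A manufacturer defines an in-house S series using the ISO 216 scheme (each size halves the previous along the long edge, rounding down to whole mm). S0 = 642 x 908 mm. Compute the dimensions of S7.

56 × 80 mm

S1 = 454 × 642 mm (from S0 by 1 halving).
S2: ⌊642/2⌋ × 454 = 321 × 454 mm
S3: ⌊454/2⌋ × 321 = 227 × 321 mm
S4: ⌊321/2⌋ × 227 = 160 × 227 mm
S5: ⌊227/2⌋ × 160 = 113 × 160 mm
S6: ⌊160/2⌋ × 113 = 80 × 113 mm
S7: ⌊113/2⌋ × 80 = 56 × 80 mm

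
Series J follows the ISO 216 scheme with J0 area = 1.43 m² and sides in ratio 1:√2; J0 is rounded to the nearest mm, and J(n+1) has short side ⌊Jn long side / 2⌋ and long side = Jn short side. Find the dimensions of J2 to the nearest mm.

Let J0's short side be w mm. w · w√2 = 1.43 m² = 1,430,000 mm², so w ≈ 1005.6 mm and w√2 ≈ 1422.1 mm → J0 = 1006 × 1422 mm.
J1: ⌊1422/2⌋ × 1006 = 711 × 1006 mm
J2: ⌊1006/2⌋ × 711 = 503 × 711 mm

503 × 711 mm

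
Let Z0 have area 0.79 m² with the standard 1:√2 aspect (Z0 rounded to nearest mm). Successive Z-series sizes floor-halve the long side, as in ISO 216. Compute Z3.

264 × 373 mm

Let Z0's short side be w mm. w · w√2 = 0.79 m² = 790,000 mm², so w ≈ 747.4 mm and w√2 ≈ 1057.0 mm → Z0 = 747 × 1057 mm.
Z1: ⌊1057/2⌋ × 747 = 528 × 747 mm
Z2: ⌊747/2⌋ × 528 = 373 × 528 mm
Z3: ⌊528/2⌋ × 373 = 264 × 373 mm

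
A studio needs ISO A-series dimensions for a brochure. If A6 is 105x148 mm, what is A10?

26 × 37 mm

A7: ⌊148/2⌋ × 105 = 74 × 105 mm
A8: ⌊105/2⌋ × 74 = 52 × 74 mm
A9: ⌊74/2⌋ × 52 = 37 × 52 mm
A10: ⌊52/2⌋ × 37 = 26 × 37 mm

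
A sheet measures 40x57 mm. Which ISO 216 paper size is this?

Aspect ratio 57/40 ≈ 1.425 — close to the ISO √2 ≈ 1.414.
In the C-series (envelope sizes, between A and B): C9 = 40 × 57 mm.

C9 (40 × 57 mm)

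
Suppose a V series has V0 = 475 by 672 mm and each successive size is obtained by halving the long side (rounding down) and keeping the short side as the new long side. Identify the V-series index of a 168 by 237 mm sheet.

V0: 475 × 672 mm
V1: 336 × 475 mm
V2: 237 × 336 mm
V3: 168 × 237 mm
V4: 118 × 168 mm
→ matches V3.

V3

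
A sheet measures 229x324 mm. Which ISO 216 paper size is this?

C4 (229 × 324 mm)

Aspect ratio 324/229 ≈ 1.415 — close to the ISO √2 ≈ 1.414.
In the C-series (envelope sizes, between A and B): C4 = 229 × 324 mm.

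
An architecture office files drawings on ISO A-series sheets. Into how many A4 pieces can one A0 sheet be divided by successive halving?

A0 = 841 × 1189 mm; A4 = 210 × 297 mm.
Each halving step doubles the count; 4 steps from A0 to A4.
2^4 = 16.

16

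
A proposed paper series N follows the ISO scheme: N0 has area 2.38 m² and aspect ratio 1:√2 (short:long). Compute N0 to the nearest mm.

1297 × 1835 mm

Let the short side be w mm. Then w · w√2 = 2.38 m² = 2,380,000 mm².
w² = 2,380,000/√2, so w ≈ 1297.3 mm; long side = w√2 ≈ 1834.6 mm.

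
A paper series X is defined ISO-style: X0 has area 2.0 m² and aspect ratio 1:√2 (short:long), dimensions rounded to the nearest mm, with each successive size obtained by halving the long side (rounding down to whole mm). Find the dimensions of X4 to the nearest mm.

Let X0's short side be w mm. w · w√2 = 2.0 m² = 2,000,000 mm², so w ≈ 1189.2 mm and w√2 ≈ 1681.8 mm → X0 = 1189 × 1682 mm.
X1: ⌊1682/2⌋ × 1189 = 841 × 1189 mm
X2: ⌊1189/2⌋ × 841 = 594 × 841 mm
X3: ⌊841/2⌋ × 594 = 420 × 594 mm
X4: ⌊594/2⌋ × 420 = 297 × 420 mm

297 × 420 mm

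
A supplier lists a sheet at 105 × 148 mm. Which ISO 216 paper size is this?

Aspect ratio 148/105 ≈ 1.410 — close to the ISO √2 ≈ 1.414.
In the A-series (A0 area = 1 m²): A6 = 105 × 148 mm.

A6 (105 × 148 mm)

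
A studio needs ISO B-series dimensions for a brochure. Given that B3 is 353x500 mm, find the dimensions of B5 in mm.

B4: ⌊500/2⌋ × 353 = 250 × 353 mm
B5: ⌊353/2⌋ × 250 = 176 × 250 mm

176 × 250 mm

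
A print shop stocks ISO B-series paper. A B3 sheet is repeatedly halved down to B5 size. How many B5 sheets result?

Each ISO step halves the sheet: 1 × B3 → 2 × B4 → 4 × B5
From B3 to B5 is 2 halving steps: 2^2 = 4.

4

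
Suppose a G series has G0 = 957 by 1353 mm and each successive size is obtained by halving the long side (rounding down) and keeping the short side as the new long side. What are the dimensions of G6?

119 × 169 mm

G1 = 676 × 957 mm (from G0 by 1 halving).
G2: ⌊957/2⌋ × 676 = 478 × 676 mm
G3: ⌊676/2⌋ × 478 = 338 × 478 mm
G4: ⌊478/2⌋ × 338 = 239 × 338 mm
G5: ⌊338/2⌋ × 239 = 169 × 239 mm
G6: ⌊239/2⌋ × 169 = 119 × 169 mm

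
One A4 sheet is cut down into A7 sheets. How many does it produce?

A4 = 210 × 297 mm; A7 = 74 × 105 mm.
Each halving step doubles the count; 3 steps from A4 to A7.
2^3 = 8.

8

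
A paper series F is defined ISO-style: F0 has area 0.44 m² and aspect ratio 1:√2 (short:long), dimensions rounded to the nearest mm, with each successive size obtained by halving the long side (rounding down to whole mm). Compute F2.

Let F0's short side be w mm. w · w√2 = 0.44 m² = 440,000 mm², so w ≈ 557.8 mm and w√2 ≈ 788.8 mm → F0 = 558 × 789 mm.
F1: ⌊789/2⌋ × 558 = 394 × 558 mm
F2: ⌊558/2⌋ × 394 = 279 × 394 mm

279 × 394 mm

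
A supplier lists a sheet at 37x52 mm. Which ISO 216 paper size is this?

A9 (37 × 52 mm)

Aspect ratio 52/37 ≈ 1.405 — close to the ISO √2 ≈ 1.414.
In the A-series (A0 area = 1 m²): A9 = 37 × 52 mm.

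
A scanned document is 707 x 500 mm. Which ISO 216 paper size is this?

B2 (500 × 707 mm)

Aspect ratio 707/500 ≈ 1.414 — close to the ISO √2 ≈ 1.414.
In the B-series (B0 = 1000 × 1414 mm): B2 = 500 × 707 mm.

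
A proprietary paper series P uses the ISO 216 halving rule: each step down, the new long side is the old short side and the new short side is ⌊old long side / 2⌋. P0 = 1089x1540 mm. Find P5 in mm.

192 × 272 mm

P1: ⌊1540/2⌋ × 1089 = 770 × 1089 mm
P2: ⌊1089/2⌋ × 770 = 544 × 770 mm
P3: ⌊770/2⌋ × 544 = 385 × 544 mm
P4: ⌊544/2⌋ × 385 = 272 × 385 mm
P5: ⌊385/2⌋ × 272 = 192 × 272 mm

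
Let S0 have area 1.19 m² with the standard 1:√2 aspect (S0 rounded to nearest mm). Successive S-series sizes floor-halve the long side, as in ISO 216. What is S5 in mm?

Let S0's short side be w mm. w · w√2 = 1.19 m² = 1,190,000 mm², so w ≈ 917.3 mm and w√2 ≈ 1297.3 mm → S0 = 917 × 1297 mm.
S1: ⌊1297/2⌋ × 917 = 648 × 917 mm
S2: ⌊917/2⌋ × 648 = 458 × 648 mm
S3: ⌊648/2⌋ × 458 = 324 × 458 mm
S4: ⌊458/2⌋ × 324 = 229 × 324 mm
S5: ⌊324/2⌋ × 229 = 162 × 229 mm

162 × 229 mm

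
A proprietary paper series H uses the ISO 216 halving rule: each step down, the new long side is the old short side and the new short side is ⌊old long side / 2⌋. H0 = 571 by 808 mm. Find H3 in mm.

202 × 285 mm

H1: ⌊808/2⌋ × 571 = 404 × 571 mm
H2: ⌊571/2⌋ × 404 = 285 × 404 mm
H3: ⌊404/2⌋ × 285 = 202 × 285 mm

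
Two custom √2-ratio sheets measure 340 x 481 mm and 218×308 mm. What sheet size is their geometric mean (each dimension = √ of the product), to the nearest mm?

272 × 385 mm

Short side: √(340 · 218) = √74120 ≈ 272.2 → 272 mm
Long side: √(481 · 308) = √148148 ≈ 384.9 → 385 mm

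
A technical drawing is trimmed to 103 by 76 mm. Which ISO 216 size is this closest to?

A7 (74 × 105 mm)

Aspect ratio 103/76 ≈ 1.355 (ISO target is √2 ≈ 1.414).
In the A-series (A0 area = 1 m²): A7 = 74 × 105 mm.
Off by 4 mm total — nearest standard size.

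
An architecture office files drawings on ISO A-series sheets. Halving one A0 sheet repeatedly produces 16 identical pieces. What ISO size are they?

A4

16 = 2^4, so 4 halving steps.
A0 → A1 → … → A4 after 4 steps.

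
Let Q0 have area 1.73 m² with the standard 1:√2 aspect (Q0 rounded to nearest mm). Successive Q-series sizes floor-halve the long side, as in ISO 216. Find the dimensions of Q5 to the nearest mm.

195 × 276 mm

Let Q0's short side be w mm. w · w√2 = 1.73 m² = 1,730,000 mm², so w ≈ 1106.0 mm and w√2 ≈ 1564.2 mm → Q0 = 1106 × 1564 mm.
Q1: ⌊1564/2⌋ × 1106 = 782 × 1106 mm
Q2: ⌊1106/2⌋ × 782 = 553 × 782 mm
Q3: ⌊782/2⌋ × 553 = 391 × 553 mm
Q4: ⌊553/2⌋ × 391 = 276 × 391 mm
Q5: ⌊391/2⌋ × 276 = 195 × 276 mm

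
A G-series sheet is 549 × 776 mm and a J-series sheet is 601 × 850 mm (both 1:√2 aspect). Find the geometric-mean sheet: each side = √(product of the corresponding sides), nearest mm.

574 × 812 mm

Short side: √(549 · 601) = √329949 ≈ 574.4 → 574 mm
Long side: √(776 · 850) = √659600 ≈ 812.2 → 812 mm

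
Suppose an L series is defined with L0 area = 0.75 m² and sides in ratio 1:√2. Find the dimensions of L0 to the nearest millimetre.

728 × 1030 mm

Let the short side be w mm. Then w · w√2 = 0.75 m² = 750,000 mm².
w² = 750,000/√2, so w ≈ 728.2 mm; long side = w√2 ≈ 1029.9 mm.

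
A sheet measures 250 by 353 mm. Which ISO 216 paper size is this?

Aspect ratio 353/250 ≈ 1.412 — close to the ISO √2 ≈ 1.414.
In the B-series (B0 = 1000 × 1414 mm): B4 = 250 × 353 mm.

B4 (250 × 353 mm)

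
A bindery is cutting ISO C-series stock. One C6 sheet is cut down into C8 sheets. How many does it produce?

4

Each ISO step halves the sheet: 1 × C6 → 2 × C7 → 4 × C8
From C6 to C8 is 2 halving steps: 2^2 = 4.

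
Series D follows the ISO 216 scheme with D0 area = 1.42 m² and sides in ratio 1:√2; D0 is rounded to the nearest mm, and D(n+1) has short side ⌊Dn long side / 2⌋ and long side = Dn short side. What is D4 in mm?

Let D0's short side be w mm. w · w√2 = 1.42 m² = 1,420,000 mm², so w ≈ 1002.0 mm and w√2 ≈ 1417.1 mm → D0 = 1002 × 1417 mm.
D1: ⌊1417/2⌋ × 1002 = 708 × 1002 mm
D2: ⌊1002/2⌋ × 708 = 501 × 708 mm
D3: ⌊708/2⌋ × 501 = 354 × 501 mm
D4: ⌊501/2⌋ × 354 = 250 × 354 mm

250 × 354 mm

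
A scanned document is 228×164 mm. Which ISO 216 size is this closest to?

C5 (162 × 229 mm)

Aspect ratio 228/164 ≈ 1.390 (ISO target is √2 ≈ 1.414).
In the C-series (envelope sizes, between A and B): C5 = 162 × 229 mm.
Off by 3 mm total — nearest standard size.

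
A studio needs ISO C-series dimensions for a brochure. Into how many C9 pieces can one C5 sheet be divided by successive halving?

16

C5 = 162 × 229 mm; C9 = 40 × 57 mm.
Each halving step doubles the count; 4 steps from C5 to C9.
2^4 = 16.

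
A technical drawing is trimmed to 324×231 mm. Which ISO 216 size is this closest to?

Aspect ratio 324/231 ≈ 1.403 — close to the ISO √2 ≈ 1.414.
In the C-series (envelope sizes, between A and B): C4 = 229 × 324 mm.
Off by 2 mm total — nearest standard size.

C4 (229 × 324 mm)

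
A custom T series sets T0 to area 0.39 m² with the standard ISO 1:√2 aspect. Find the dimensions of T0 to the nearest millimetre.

525 × 743 mm

Let the short side be w mm. Then w · w√2 = 0.39 m² = 390,000 mm².
w² = 390,000/√2, so w ≈ 525.1 mm; long side = w√2 ≈ 742.7 mm.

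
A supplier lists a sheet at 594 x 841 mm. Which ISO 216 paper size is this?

Aspect ratio 841/594 ≈ 1.416 — close to the ISO √2 ≈ 1.414.
In the A-series (A0 area = 1 m²): A1 = 594 × 841 mm.

A1 (594 × 841 mm)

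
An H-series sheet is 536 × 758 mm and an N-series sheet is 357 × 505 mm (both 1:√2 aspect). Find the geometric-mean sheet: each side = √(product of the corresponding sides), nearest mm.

Short side: √(536 · 357) = √191352 ≈ 437.4 → 437 mm
Long side: √(758 · 505) = √382790 ≈ 618.7 → 619 mm

437 × 619 mm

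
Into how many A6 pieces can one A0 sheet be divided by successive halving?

64

Each ISO step halves the sheet: 1 × A0 → 2 × A1 → 4 × A2 → 8 × A3 → …
From A0 to A6 is 6 halving steps: 2^6 = 64.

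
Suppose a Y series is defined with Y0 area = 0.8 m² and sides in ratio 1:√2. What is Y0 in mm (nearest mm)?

Let the short side be w mm. Then w · w√2 = 0.8 m² = 800,000 mm².
w² = 800,000/√2, so w ≈ 752.1 mm; long side = w√2 ≈ 1063.7 mm.

752 × 1064 mm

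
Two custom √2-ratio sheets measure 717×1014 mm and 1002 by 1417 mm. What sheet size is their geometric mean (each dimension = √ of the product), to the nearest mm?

848 × 1199 mm

Short side: √(717 · 1002) = √718434 ≈ 847.6 → 848 mm
Long side: √(1014 · 1417) = √1436838 ≈ 1198.7 → 1199 mm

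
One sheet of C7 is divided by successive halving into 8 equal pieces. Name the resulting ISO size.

C10

8 = 2^3, so 3 halving steps.
C7 → C8 → … → C10 after 3 steps.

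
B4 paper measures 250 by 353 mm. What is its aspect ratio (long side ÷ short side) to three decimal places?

353 / 250 = 1.412
ISO 216 targets √2 ≈ 1.414; the -0.002 deviation is from mm rounding.

1.412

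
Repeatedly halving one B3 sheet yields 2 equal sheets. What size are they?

2 = 2^1, so 1 halving step.
B3 → B4 → … → B4 after 1 step.

B4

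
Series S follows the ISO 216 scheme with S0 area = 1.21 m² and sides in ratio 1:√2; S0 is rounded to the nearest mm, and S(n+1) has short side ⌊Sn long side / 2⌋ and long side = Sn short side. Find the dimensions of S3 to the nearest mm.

Let S0's short side be w mm. w · w√2 = 1.21 m² = 1,210,000 mm², so w ≈ 925.0 mm and w√2 ≈ 1308.1 mm → S0 = 925 × 1308 mm.
S1: ⌊1308/2⌋ × 925 = 654 × 925 mm
S2: ⌊925/2⌋ × 654 = 462 × 654 mm
S3: ⌊654/2⌋ × 462 = 327 × 462 mm

327 × 462 mm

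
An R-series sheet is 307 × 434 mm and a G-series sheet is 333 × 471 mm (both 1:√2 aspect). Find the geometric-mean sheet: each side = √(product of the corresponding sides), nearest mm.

320 × 452 mm

Short side: √(307 · 333) = √102231 ≈ 319.7 → 320 mm
Long side: √(434 · 471) = √204414 ≈ 452.1 → 452 mm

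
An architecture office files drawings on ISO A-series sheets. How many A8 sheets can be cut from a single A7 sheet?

Each ISO step halves the sheet: 1 × A7 → 2 × A8
From A7 to A8 is 1 halving step: 2^1 = 2.

2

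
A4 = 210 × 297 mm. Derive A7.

74 × 105 mm

A5: ⌊297/2⌋ × 210 = 148 × 210 mm
A6: ⌊210/2⌋ × 148 = 105 × 148 mm
A7: ⌊148/2⌋ × 105 = 74 × 105 mm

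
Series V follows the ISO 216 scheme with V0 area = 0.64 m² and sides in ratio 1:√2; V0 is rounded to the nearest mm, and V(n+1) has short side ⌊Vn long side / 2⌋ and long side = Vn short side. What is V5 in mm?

Let V0's short side be w mm. w · w√2 = 0.64 m² = 640,000 mm², so w ≈ 672.7 mm and w√2 ≈ 951.4 mm → V0 = 673 × 951 mm.
V1: ⌊951/2⌋ × 673 = 475 × 673 mm
V2: ⌊673/2⌋ × 475 = 336 × 475 mm
V3: ⌊475/2⌋ × 336 = 237 × 336 mm
V4: ⌊336/2⌋ × 237 = 168 × 237 mm
V5: ⌊237/2⌋ × 168 = 118 × 168 mm

118 × 168 mm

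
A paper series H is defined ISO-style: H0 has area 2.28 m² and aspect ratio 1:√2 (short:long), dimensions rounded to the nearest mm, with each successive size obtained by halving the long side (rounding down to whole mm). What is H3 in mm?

Let H0's short side be w mm. w · w√2 = 2.28 m² = 2,280,000 mm², so w ≈ 1269.7 mm and w√2 ≈ 1795.7 mm → H0 = 1270 × 1796 mm.
H1: ⌊1796/2⌋ × 1270 = 898 × 1270 mm
H2: ⌊1270/2⌋ × 898 = 635 × 898 mm
H3: ⌊898/2⌋ × 635 = 449 × 635 mm

449 × 635 mm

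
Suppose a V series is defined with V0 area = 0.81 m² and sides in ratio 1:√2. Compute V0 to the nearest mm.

757 × 1070 mm

Let the short side be w mm. Then w · w√2 = 0.81 m² = 810,000 mm².
w² = 810,000/√2, so w ≈ 756.8 mm; long side = w√2 ≈ 1070.3 mm.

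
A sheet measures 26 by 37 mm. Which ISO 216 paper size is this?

A10 (26 × 37 mm)

Aspect ratio 37/26 ≈ 1.423 — close to the ISO √2 ≈ 1.414.
In the A-series (A0 area = 1 m²): A10 = 26 × 37 mm.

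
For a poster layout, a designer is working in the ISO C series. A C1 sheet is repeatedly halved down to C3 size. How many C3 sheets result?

4

Each ISO step halves the sheet: 1 × C1 → 2 × C2 → 4 × C3
From C1 to C3 is 2 halving steps: 2^2 = 4.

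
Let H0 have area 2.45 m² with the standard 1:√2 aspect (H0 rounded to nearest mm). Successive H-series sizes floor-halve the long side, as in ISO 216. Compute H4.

329 × 465 mm

Let H0's short side be w mm. w · w√2 = 2.45 m² = 2,450,000 mm², so w ≈ 1316.2 mm and w√2 ≈ 1861.4 mm → H0 = 1316 × 1861 mm.
H1: ⌊1861/2⌋ × 1316 = 930 × 1316 mm
H2: ⌊1316/2⌋ × 930 = 658 × 930 mm
H3: ⌊930/2⌋ × 658 = 465 × 658 mm
H4: ⌊658/2⌋ × 465 = 329 × 465 mm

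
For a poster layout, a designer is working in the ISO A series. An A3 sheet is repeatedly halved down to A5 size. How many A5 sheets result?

4

Each ISO step halves the sheet: 1 × A3 → 2 × A4 → 4 × A5
From A3 to A5 is 2 halving steps: 2^2 = 4.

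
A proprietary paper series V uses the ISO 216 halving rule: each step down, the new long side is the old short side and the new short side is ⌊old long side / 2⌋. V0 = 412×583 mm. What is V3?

V1: ⌊583/2⌋ × 412 = 291 × 412 mm
V2: ⌊412/2⌋ × 291 = 206 × 291 mm
V3: ⌊291/2⌋ × 206 = 145 × 206 mm

145 × 206 mm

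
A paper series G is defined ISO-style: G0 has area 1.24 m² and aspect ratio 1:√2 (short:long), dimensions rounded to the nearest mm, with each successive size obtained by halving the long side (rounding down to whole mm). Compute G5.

Let G0's short side be w mm. w · w√2 = 1.24 m² = 1,240,000 mm², so w ≈ 936.4 mm and w√2 ≈ 1324.2 mm → G0 = 936 × 1324 mm.
G1: ⌊1324/2⌋ × 936 = 662 × 936 mm
G2: ⌊936/2⌋ × 662 = 468 × 662 mm
G3: ⌊662/2⌋ × 468 = 331 × 468 mm
G4: ⌊468/2⌋ × 331 = 234 × 331 mm
G5: ⌊331/2⌋ × 234 = 165 × 234 mm

165 × 234 mm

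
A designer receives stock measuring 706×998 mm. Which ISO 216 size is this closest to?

B1 (707 × 1000 mm)

Aspect ratio 998/706 ≈ 1.414 — close to the ISO √2 ≈ 1.414.
In the B-series (B0 = 1000 × 1414 mm): B1 = 707 × 1000 mm.
Off by 3 mm total — nearest standard size.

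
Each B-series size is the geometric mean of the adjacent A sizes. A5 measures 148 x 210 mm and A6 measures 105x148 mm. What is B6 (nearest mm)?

125 × 176 mm

Short side: √(148 · 105) = √15540 ≈ 124.7 → 125 mm
Long side: √(210 · 148) = √31080 ≈ 176.3 → 176 mm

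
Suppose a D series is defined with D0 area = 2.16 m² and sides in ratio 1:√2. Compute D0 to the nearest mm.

Let the short side be w mm. Then w · w√2 = 2.16 m² = 2,160,000 mm².
w² = 2,160,000/√2, so w ≈ 1235.9 mm; long side = w√2 ≈ 1747.8 mm.

1236 × 1748 mm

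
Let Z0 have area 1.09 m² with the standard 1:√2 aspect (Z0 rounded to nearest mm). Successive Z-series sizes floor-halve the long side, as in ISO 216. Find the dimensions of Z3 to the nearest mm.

310 × 439 mm

Let Z0's short side be w mm. w · w√2 = 1.09 m² = 1,090,000 mm², so w ≈ 877.9 mm and w√2 ≈ 1241.6 mm → Z0 = 878 × 1242 mm.
Z1: ⌊1242/2⌋ × 878 = 621 × 878 mm
Z2: ⌊878/2⌋ × 621 = 439 × 621 mm
Z3: ⌊621/2⌋ × 439 = 310 × 439 mm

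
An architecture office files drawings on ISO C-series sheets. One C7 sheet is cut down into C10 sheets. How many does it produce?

Each ISO step halves the sheet: 1 × C7 → 2 × C8 → 4 × C9 → 8 × C10
From C7 to C10 is 3 halving steps: 2^3 = 8.

8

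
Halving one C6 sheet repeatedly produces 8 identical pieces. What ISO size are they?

C9

8 = 2^3, so 3 halving steps.
C6 → C7 → … → C9 after 3 steps.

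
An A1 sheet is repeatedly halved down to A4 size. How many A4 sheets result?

8

A1 = 594 × 841 mm; A4 = 210 × 297 mm.
Each halving step doubles the count; 3 steps from A1 to A4.
2^3 = 8.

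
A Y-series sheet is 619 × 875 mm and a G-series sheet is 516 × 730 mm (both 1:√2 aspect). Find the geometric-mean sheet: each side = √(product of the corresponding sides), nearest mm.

565 × 799 mm

Short side: √(619 · 516) = √319404 ≈ 565.2 → 565 mm
Long side: √(875 · 730) = √638750 ≈ 799.2 → 799 mm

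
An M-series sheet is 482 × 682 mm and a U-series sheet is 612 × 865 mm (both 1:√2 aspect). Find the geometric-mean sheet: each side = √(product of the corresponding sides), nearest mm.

Short side: √(482 · 612) = √294984 ≈ 543.1 → 543 mm
Long side: √(682 · 865) = √589930 ≈ 768.1 → 768 mm

543 × 768 mm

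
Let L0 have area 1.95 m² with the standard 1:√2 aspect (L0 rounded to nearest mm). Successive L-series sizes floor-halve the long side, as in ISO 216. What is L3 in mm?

Let L0's short side be w mm. w · w√2 = 1.95 m² = 1,950,000 mm², so w ≈ 1174.2 mm and w√2 ≈ 1660.6 mm → L0 = 1174 × 1661 mm.
L1: ⌊1661/2⌋ × 1174 = 830 × 1174 mm
L2: ⌊1174/2⌋ × 830 = 587 × 830 mm
L3: ⌊830/2⌋ × 587 = 415 × 587 mm

415 × 587 mm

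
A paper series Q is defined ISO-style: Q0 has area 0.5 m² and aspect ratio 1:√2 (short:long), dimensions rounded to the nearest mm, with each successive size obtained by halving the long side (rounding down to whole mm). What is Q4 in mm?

Let Q0's short side be w mm. w · w√2 = 0.5 m² = 500,000 mm², so w ≈ 594.6 mm and w√2 ≈ 840.9 mm → Q0 = 595 × 841 mm.
Q1: ⌊841/2⌋ × 595 = 420 × 595 mm
Q2: ⌊595/2⌋ × 420 = 297 × 420 mm
Q3: ⌊420/2⌋ × 297 = 210 × 297 mm
Q4: ⌊297/2⌋ × 210 = 148 × 210 mm

148 × 210 mm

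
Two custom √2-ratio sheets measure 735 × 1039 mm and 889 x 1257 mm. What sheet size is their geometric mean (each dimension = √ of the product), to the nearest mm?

Short side: √(735 · 889) = √653415 ≈ 808.3 → 808 mm
Long side: √(1039 · 1257) = √1306023 ≈ 1142.8 → 1143 mm

808 × 1143 mm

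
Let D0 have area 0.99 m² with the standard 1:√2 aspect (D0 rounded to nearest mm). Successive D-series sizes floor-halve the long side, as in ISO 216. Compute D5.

147 × 209 mm

Let D0's short side be w mm. w · w√2 = 0.99 m² = 990,000 mm², so w ≈ 836.7 mm and w√2 ≈ 1183.2 mm → D0 = 837 × 1183 mm.
D1: ⌊1183/2⌋ × 837 = 591 × 837 mm
D2: ⌊837/2⌋ × 591 = 418 × 591 mm
D3: ⌊591/2⌋ × 418 = 295 × 418 mm
D4: ⌊418/2⌋ × 295 = 209 × 295 mm
D5: ⌊295/2⌋ × 209 = 147 × 209 mm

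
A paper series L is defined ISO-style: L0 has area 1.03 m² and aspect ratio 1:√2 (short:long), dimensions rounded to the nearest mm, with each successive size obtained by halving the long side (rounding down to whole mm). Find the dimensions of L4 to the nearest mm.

213 × 301 mm

Let L0's short side be w mm. w · w√2 = 1.03 m² = 1,030,000 mm², so w ≈ 853.4 mm and w√2 ≈ 1206.9 mm → L0 = 853 × 1207 mm.
L1: ⌊1207/2⌋ × 853 = 603 × 853 mm
L2: ⌊853/2⌋ × 603 = 426 × 603 mm
L3: ⌊603/2⌋ × 426 = 301 × 426 mm
L4: ⌊426/2⌋ × 301 = 213 × 301 mm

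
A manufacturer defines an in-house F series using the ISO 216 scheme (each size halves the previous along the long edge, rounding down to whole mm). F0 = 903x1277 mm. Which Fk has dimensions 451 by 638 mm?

F0: 903 × 1277 mm
F1: 638 × 903 mm
F2: 451 × 638 mm
F3: 319 × 451 mm
→ matches F2.

F2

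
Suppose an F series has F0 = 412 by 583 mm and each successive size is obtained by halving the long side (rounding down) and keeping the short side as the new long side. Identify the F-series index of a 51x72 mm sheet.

F6

F0: 412 × 583 mm
F1: 291 × 412 mm
F2: 206 × 291 mm
F3: 145 × 206 mm
F4: 103 × 145 mm
F5: 72 × 103 mm
F6: 51 × 72 mm
F7: 36 × 51 mm
→ matches F6.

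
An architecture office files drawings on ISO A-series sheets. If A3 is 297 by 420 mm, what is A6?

A4: ⌊420/2⌋ × 297 = 210 × 297 mm
A5: ⌊297/2⌋ × 210 = 148 × 210 mm
A6: ⌊210/2⌋ × 148 = 105 × 148 mm

105 × 148 mm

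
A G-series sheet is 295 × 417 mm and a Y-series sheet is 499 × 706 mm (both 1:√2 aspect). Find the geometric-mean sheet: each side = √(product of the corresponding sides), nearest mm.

384 × 543 mm

Short side: √(295 · 499) = √147205 ≈ 383.7 → 384 mm
Long side: √(417 · 706) = √294402 ≈ 542.6 → 543 mm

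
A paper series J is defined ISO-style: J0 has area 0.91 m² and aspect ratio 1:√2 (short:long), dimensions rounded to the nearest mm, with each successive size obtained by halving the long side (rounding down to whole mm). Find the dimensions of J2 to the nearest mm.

Let J0's short side be w mm. w · w√2 = 0.91 m² = 910,000 mm², so w ≈ 802.2 mm and w√2 ≈ 1134.4 mm → J0 = 802 × 1134 mm.
J1: ⌊1134/2⌋ × 802 = 567 × 802 mm
J2: ⌊802/2⌋ × 567 = 401 × 567 mm

401 × 567 mm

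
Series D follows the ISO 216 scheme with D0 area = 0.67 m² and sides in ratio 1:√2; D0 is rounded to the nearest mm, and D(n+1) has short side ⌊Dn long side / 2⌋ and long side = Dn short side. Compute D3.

243 × 344 mm

Let D0's short side be w mm. w · w√2 = 0.67 m² = 670,000 mm², so w ≈ 688.3 mm and w√2 ≈ 973.4 mm → D0 = 688 × 973 mm.
D1: ⌊973/2⌋ × 688 = 486 × 688 mm
D2: ⌊688/2⌋ × 486 = 344 × 486 mm
D3: ⌊486/2⌋ × 344 = 243 × 344 mm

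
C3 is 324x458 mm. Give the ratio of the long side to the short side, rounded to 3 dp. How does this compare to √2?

458 / 324 = 1.414
Matches √2 ≈ 1.414 — the ISO 216 defining ratio.

1.414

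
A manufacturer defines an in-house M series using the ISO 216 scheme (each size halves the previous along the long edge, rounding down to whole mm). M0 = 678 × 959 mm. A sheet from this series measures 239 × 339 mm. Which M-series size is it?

M0: 678 × 959 mm
M1: 479 × 678 mm
M2: 339 × 479 mm
M3: 239 × 339 mm
M4: 169 × 239 mm
→ matches M3.

M3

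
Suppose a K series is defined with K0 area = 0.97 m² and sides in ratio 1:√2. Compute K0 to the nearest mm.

828 × 1171 mm

Let the short side be w mm. Then w · w√2 = 0.97 m² = 970,000 mm².
w² = 970,000/√2, so w ≈ 828.2 mm; long side = w√2 ≈ 1171.2 mm.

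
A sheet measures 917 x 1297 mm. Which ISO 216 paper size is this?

Aspect ratio 1297/917 ≈ 1.414 — close to the ISO √2 ≈ 1.414.
In the C-series (envelope sizes, between A and B): C0 = 917 × 1297 mm.

C0 (917 × 1297 mm)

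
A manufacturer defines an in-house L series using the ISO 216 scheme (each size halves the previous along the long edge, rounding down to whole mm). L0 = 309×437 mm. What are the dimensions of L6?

38 × 54 mm

L1: ⌊437/2⌋ × 309 = 218 × 309 mm
L2: ⌊309/2⌋ × 218 = 154 × 218 mm
L3: ⌊218/2⌋ × 154 = 109 × 154 mm
L4: ⌊154/2⌋ × 109 = 77 × 109 mm
L5: ⌊109/2⌋ × 77 = 54 × 77 mm
L6: ⌊77/2⌋ × 54 = 38 × 54 mm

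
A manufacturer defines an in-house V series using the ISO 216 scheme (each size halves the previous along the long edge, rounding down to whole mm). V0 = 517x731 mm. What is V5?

V1: ⌊731/2⌋ × 517 = 365 × 517 mm
V2: ⌊517/2⌋ × 365 = 258 × 365 mm
V3: ⌊365/2⌋ × 258 = 182 × 258 mm
V4: ⌊258/2⌋ × 182 = 129 × 182 mm
V5: ⌊182/2⌋ × 129 = 91 × 129 mm

91 × 129 mm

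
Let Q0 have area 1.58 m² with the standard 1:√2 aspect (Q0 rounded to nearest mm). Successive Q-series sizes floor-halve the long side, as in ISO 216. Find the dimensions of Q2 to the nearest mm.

528 × 747 mm

Let Q0's short side be w mm. w · w√2 = 1.58 m² = 1,580,000 mm², so w ≈ 1057.0 mm and w√2 ≈ 1494.8 mm → Q0 = 1057 × 1495 mm.
Q1: ⌊1495/2⌋ × 1057 = 747 × 1057 mm
Q2: ⌊1057/2⌋ × 747 = 528 × 747 mm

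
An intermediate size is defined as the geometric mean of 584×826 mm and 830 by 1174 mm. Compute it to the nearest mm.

696 × 985 mm

Short side: √(584 · 830) = √484720 ≈ 696.2 → 696 mm
Long side: √(826 · 1174) = √969724 ≈ 984.7 → 985 mm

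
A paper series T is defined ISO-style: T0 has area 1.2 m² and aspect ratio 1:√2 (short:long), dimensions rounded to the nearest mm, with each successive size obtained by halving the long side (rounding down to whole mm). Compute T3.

Let T0's short side be w mm. w · w√2 = 1.2 m² = 1,200,000 mm², so w ≈ 921.2 mm and w√2 ≈ 1302.7 mm → T0 = 921 × 1303 mm.
T1: ⌊1303/2⌋ × 921 = 651 × 921 mm
T2: ⌊921/2⌋ × 651 = 460 × 651 mm
T3: ⌊651/2⌋ × 460 = 325 × 460 mm

325 × 460 mm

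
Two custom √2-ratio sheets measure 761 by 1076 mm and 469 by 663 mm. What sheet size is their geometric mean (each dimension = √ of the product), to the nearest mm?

597 × 845 mm

Short side: √(761 · 469) = √356909 ≈ 597.4 → 597 mm
Long side: √(1076 · 663) = √713388 ≈ 844.6 → 845 mm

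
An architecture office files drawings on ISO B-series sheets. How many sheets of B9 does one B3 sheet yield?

64

Each ISO step halves the sheet: 1 × B3 → 2 × B4 → 4 × B5 → 8 × B6 → …
From B3 to B9 is 6 halving steps: 2^6 = 64.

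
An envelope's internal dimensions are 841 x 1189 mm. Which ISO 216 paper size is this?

A0 (841 × 1189 mm)

Aspect ratio 1189/841 ≈ 1.414 — close to the ISO √2 ≈ 1.414.
In the A-series (A0 area = 1 m²): A0 = 841 × 1189 mm.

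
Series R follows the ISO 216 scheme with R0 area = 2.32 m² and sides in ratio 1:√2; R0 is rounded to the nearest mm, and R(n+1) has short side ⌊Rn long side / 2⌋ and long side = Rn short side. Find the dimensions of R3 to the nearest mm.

Let R0's short side be w mm. w · w√2 = 2.32 m² = 2,320,000 mm², so w ≈ 1280.8 mm and w√2 ≈ 1811.3 mm → R0 = 1281 × 1811 mm.
R1: ⌊1811/2⌋ × 1281 = 905 × 1281 mm
R2: ⌊1281/2⌋ × 905 = 640 × 905 mm
R3: ⌊905/2⌋ × 640 = 452 × 640 mm

452 × 640 mm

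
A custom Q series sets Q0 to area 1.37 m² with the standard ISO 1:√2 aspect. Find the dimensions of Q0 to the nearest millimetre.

Let the short side be w mm. Then w · w√2 = 1.37 m² = 1,370,000 mm².
w² = 1,370,000/√2, so w ≈ 984.2 mm; long side = w√2 ≈ 1391.9 mm.

984 × 1392 mm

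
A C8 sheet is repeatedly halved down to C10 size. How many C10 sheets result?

Each ISO step halves the sheet: 1 × C8 → 2 × C9 → 4 × C10
From C8 to C10 is 2 halving steps: 2^2 = 4.

4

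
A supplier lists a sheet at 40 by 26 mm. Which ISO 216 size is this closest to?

C10 (28 × 40 mm)

Aspect ratio 40/26 ≈ 1.538 (ISO target is √2 ≈ 1.414).
In the C-series (envelope sizes, between A and B): C10 = 28 × 40 mm.
Off by 2 mm total — nearest standard size.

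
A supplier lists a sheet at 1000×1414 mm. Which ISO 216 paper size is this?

B0 (1000 × 1414 mm)

Aspect ratio 1414/1000 ≈ 1.414 — close to the ISO √2 ≈ 1.414.
In the B-series (B0 = 1000 × 1414 mm): B0 = 1000 × 1414 mm.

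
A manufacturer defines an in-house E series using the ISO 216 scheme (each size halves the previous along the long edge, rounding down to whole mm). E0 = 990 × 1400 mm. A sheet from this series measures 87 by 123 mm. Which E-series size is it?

E0: 990 × 1400 mm
E1: 700 × 990 mm
E2: 495 × 700 mm
E3: 350 × 495 mm
E4: 247 × 350 mm
E5: 175 × 247 mm
E6: 123 × 175 mm
E7: 87 × 123 mm
E8: 61 × 87 mm
→ matches E7.

E7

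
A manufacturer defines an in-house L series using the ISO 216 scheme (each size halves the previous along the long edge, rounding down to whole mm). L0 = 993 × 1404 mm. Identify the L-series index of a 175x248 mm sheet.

L0: 993 × 1404 mm
L1: 702 × 993 mm
L2: 496 × 702 mm
L3: 351 × 496 mm
L4: 248 × 351 mm
L5: 175 × 248 mm
L6: 124 × 175 mm
→ matches L5.

L5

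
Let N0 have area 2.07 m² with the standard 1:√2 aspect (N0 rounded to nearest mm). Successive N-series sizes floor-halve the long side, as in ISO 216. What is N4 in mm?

Let N0's short side be w mm. w · w√2 = 2.07 m² = 2,070,000 mm², so w ≈ 1209.8 mm and w√2 ≈ 1711.0 mm → N0 = 1210 × 1711 mm.
N1: ⌊1711/2⌋ × 1210 = 855 × 1210 mm
N2: ⌊1210/2⌋ × 855 = 605 × 855 mm
N3: ⌊855/2⌋ × 605 = 427 × 605 mm
N4: ⌊605/2⌋ × 427 = 302 × 427 mm

302 × 427 mm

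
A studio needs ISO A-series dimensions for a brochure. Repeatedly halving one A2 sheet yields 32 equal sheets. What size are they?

A7

32 = 2^5, so 5 halving steps.
A2 → A3 → … → A7 after 5 steps.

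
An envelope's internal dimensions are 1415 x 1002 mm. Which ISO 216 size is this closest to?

Aspect ratio 1415/1002 ≈ 1.412 — close to the ISO √2 ≈ 1.414.
In the B-series (B0 = 1000 × 1414 mm): B0 = 1000 × 1414 mm.
Off by 3 mm total — nearest standard size.

B0 (1000 × 1414 mm)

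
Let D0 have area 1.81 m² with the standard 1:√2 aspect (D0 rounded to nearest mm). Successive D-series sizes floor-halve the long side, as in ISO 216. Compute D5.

Let D0's short side be w mm. w · w√2 = 1.81 m² = 1,810,000 mm², so w ≈ 1131.3 mm and w√2 ≈ 1599.9 mm → D0 = 1131 × 1600 mm.
D1: ⌊1600/2⌋ × 1131 = 800 × 1131 mm
D2: ⌊1131/2⌋ × 800 = 565 × 800 mm
D3: ⌊800/2⌋ × 565 = 400 × 565 mm
D4: ⌊565/2⌋ × 400 = 282 × 400 mm
D5: ⌊400/2⌋ × 282 = 200 × 282 mm

200 × 282 mm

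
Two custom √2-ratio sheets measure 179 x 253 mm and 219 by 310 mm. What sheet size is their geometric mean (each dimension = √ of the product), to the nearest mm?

198 × 280 mm

Short side: √(179 · 219) = √39201 ≈ 198.0 → 198 mm
Long side: √(253 · 310) = √78430 ≈ 280.1 → 280 mm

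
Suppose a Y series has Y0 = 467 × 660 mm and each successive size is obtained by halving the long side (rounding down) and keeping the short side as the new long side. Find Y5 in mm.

82 × 116 mm

Y1: ⌊660/2⌋ × 467 = 330 × 467 mm
Y2: ⌊467/2⌋ × 330 = 233 × 330 mm
Y3: ⌊330/2⌋ × 233 = 165 × 233 mm
Y4: ⌊233/2⌋ × 165 = 116 × 165 mm
Y5: ⌊165/2⌋ × 116 = 82 × 116 mm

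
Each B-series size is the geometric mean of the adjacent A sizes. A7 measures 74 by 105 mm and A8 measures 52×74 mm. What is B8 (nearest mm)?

Short side: √(74 · 52) = √3848 ≈ 62.0 → 62 mm
Long side: √(105 · 74) = √7770 ≈ 88.1 → 88 mm

62 × 88 mm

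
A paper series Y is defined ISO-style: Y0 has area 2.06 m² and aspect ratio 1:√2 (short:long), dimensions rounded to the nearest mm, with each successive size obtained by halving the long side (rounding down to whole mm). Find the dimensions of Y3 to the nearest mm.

Let Y0's short side be w mm. w · w√2 = 2.06 m² = 2,060,000 mm², so w ≈ 1206.9 mm and w√2 ≈ 1706.8 mm → Y0 = 1207 × 1707 mm.
Y1: ⌊1707/2⌋ × 1207 = 853 × 1207 mm
Y2: ⌊1207/2⌋ × 853 = 603 × 853 mm
Y3: ⌊853/2⌋ × 603 = 426 × 603 mm

426 × 603 mm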